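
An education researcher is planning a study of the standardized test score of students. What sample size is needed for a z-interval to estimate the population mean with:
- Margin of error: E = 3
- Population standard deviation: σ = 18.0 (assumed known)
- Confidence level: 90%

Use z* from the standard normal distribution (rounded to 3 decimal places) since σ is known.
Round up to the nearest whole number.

Using z* since population σ is known (z-interval formula).

For 90% confidence, z* = 1.645 (from standard normal table)

Sample size formula for z-interval: n = (z*σ/E)²

n = (1.645 × 18.0 / 3)²
  = (9.870000)²
  = 97.4169

Round up to the nearest whole number: n = 98

98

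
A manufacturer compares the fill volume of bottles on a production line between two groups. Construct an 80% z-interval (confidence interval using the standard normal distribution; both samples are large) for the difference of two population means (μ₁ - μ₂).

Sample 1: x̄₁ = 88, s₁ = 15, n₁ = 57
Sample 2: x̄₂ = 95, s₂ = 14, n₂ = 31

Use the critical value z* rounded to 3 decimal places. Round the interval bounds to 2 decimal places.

Both samples are large (n₁ = 57 ≥ 30, n₂ = 31 ≥ 30), so a z-interval for the difference of means applies.

Point estimate: x̄₁ - x̄₂ = 88 - 95 = -7

Standard error: SE = √(s₁²/n₁ + s₂²/n₂)
= √(15²/57 + 14²/31)
= √(3.947368 + 6.322581)
= 3.204676

For 80% confidence, z* = 1.282 (from standard normal table)
Margin of error: E = z* × SE = 1.282 × 3.204676 = 4.1084

Z-interval: (x̄₁ - x̄₂) ± E = -7 ± 4.1084 = (-11.1084, -2.8916)

Rounded to 2 decimal places:

(-11.11, -2.89)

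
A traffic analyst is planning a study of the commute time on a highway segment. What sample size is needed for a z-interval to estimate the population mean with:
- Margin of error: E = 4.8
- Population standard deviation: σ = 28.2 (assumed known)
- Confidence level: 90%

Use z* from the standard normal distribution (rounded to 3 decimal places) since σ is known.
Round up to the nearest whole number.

Using z* since population σ is known (z-interval formula).

For 90% confidence, z* = 1.645 (from standard normal table)

Sample size formula for z-interval: n = (z*σ/E)²

n = (1.645 × 28.2 / 4.8)²
  = (9.664375)²
  = 93.4001

Round up to the nearest whole number: n = 94

94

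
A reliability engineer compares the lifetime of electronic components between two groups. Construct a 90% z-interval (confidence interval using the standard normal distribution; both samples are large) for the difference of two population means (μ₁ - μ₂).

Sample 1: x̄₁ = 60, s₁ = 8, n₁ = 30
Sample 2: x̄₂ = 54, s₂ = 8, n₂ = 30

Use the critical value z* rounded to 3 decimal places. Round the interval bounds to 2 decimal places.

Both samples are large (n₁ = 30 ≥ 30, n₂ = 30 ≥ 30), so a z-interval for the difference of means applies.

Point estimate: x̄₁ - x̄₂ = 60 - 54 = 6

Standard error: SE = √(s₁²/n₁ + s₂²/n₂)
= √(8²/30 + 8²/30)
= √(2.133333 + 2.133333)
= 2.065591

For 90% confidence, z* = 1.645 (from standard normal table)
Margin of error: E = z* × SE = 1.645 × 2.065591 = 3.3979

Z-interval: (x̄₁ - x̄₂) ± E = 6 ± 3.3979 = (2.6021, 9.3979)

Rounded to 2 decimal places:

(2.60, 9.40)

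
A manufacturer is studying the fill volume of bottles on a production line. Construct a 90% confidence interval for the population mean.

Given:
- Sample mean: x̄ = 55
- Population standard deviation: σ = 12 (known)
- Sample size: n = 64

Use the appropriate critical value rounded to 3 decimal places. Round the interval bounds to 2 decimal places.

The population standard deviation σ is known, so use a z-interval (standard normal critical value).

For 90% confidence, z* = 1.645 (from standard normal table)

Standard error: SE = σ/√n = 12/√64 = 1.500000

Margin of error: E = z* × SE = 1.645 × 1.500000 = 2.4675

Z-interval: x̄ ± E = 55 ± 2.4675 = (52.5325, 57.4675)

Rounded to 2 decimal places:

(52.53, 57.47)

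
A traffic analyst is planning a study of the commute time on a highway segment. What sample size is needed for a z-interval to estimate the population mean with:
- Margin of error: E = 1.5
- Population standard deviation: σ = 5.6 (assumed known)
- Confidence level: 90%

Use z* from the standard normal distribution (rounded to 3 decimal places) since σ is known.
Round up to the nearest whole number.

Using z* since population σ is known (z-interval formula).

For 90% confidence, z* = 1.645 (from standard normal table)

Sample size formula for z-interval: n = (z*σ/E)²

n = (1.645 × 5.6 / 1.5)²
  = (6.141333)²
  = 37.7160

Round up to the nearest whole number: n = 38

38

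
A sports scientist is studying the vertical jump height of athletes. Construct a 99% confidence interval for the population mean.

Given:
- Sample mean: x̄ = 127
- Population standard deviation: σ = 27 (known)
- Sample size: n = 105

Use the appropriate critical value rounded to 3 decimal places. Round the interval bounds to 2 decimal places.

The population standard deviation σ is known, so use a z-interval (standard normal critical value).

For 99% confidence, z* = 2.576 (from standard normal table)

Standard error: SE = σ/√n = 27/√105 = 2.634930

Margin of error: E = z* × SE = 2.576 × 2.634930 = 6.7876

Z-interval: x̄ ± E = 127 ± 6.7876 = (120.2124, 133.7876)

Rounded to 2 decimal places:

(120.21, 133.79)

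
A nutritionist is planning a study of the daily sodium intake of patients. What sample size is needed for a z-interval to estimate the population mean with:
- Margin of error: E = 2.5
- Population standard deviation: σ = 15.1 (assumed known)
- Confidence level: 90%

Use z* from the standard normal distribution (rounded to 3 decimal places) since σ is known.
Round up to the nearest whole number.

Using z* since population σ is known (z-interval formula).

For 90% confidence, z* = 1.645 (from standard normal table)

Sample size formula for z-interval: n = (z*σ/E)²

n = (1.645 × 15.1 / 2.5)²
  = (9.935800)²
  = 98.7201

Round up to the nearest whole number: n = 99

99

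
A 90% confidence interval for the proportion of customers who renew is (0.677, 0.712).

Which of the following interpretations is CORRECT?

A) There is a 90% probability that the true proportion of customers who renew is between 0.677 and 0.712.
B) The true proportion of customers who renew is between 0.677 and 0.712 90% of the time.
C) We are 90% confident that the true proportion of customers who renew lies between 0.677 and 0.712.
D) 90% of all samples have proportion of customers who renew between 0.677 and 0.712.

A confidence interval represents our confidence in the procedure, not a probability statement about the parameter.

Key concept: If we repeated this sampling process many times and computed a 90% CI each time, about 90% of those intervals would contain the true population parameter.

For this specific interval (0.677, 0.712):
- Midpoint (point estimate): 0.6945
- Margin of error: 0.0175

The correct interpretation is the one stating confidence that the true parameter lies in the interval — option C.

C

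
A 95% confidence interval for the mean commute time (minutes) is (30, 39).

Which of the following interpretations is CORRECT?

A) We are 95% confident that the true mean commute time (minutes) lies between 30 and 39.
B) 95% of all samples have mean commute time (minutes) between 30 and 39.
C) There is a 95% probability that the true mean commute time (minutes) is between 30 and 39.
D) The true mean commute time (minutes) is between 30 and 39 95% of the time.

A confidence interval represents our confidence in the procedure, not a probability statement about the parameter.

Key concept: If we repeated this sampling process many times and computed a 95% CI each time, about 95% of those intervals would contain the true population parameter.

For this specific interval (30, 39):
- Midpoint (point estimate): 34.5
- Margin of error: 4.5

The correct interpretation is the one stating confidence that the true parameter lies in the interval — option A.

A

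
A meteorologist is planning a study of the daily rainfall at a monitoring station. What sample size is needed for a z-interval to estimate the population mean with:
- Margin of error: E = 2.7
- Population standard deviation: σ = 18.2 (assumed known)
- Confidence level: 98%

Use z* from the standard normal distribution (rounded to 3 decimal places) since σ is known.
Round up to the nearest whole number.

Using z* since population σ is known (z-interval formula).

For 98% confidence, z* = 2.326 (from standard normal table)

Sample size formula for z-interval: n = (z*σ/E)²

n = (2.326 × 18.2 / 2.7)²
  = (15.678963)²
  = 245.8299

Round up to the nearest whole number: n = 246

246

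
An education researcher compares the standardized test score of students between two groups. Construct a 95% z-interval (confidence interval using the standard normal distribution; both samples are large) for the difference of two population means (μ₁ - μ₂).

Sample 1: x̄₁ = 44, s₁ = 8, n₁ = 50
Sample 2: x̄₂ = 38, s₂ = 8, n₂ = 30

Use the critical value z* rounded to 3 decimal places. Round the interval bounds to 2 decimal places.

Both samples are large (n₁ = 50 ≥ 30, n₂ = 30 ≥ 30), so a z-interval for the difference of means applies.

Point estimate: x̄₁ - x̄₂ = 44 - 38 = 6

Standard error: SE = √(s₁²/n₁ + s₂²/n₂)
= √(8²/50 + 8²/30)
= √(1.280000 + 2.133333)
= 1.847521

For 95% confidence, z* = 1.96 (from standard normal table)
Margin of error: E = z* × SE = 1.96 × 1.847521 = 3.6211

Z-interval: (x̄₁ - x̄₂) ± E = 6 ± 3.6211 = (2.3789, 9.6211)

Rounded to 2 decimal places:

(2.38, 9.62)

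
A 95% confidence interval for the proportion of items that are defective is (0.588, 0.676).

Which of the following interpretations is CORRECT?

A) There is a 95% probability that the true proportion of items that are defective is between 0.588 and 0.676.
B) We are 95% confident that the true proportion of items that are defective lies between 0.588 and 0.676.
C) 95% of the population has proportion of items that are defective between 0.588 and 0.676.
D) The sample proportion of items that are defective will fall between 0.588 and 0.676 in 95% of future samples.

A confidence interval represents our confidence in the procedure, not a probability statement about the parameter.

Key concept: If we repeated this sampling process many times and computed a 95% CI each time, about 95% of those intervals would contain the true population parameter.

For this specific interval (0.588, 0.676):
- Midpoint (point estimate): 0.632
- Margin of error: 0.044

The correct interpretation is the one stating confidence that the true parameter lies in the interval — option B.

B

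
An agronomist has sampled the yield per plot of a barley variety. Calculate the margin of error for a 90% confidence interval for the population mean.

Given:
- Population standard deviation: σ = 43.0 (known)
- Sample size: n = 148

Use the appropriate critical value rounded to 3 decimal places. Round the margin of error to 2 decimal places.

The population standard deviation σ is known, so use the z-interval margin of error formula.

For 90% confidence, z* = 1.645 (from standard normal table)

Margin of error formula for z-interval: E = z* × σ/√n

E = 1.645 × 43.0/√148
  = 1.645 × 3.534578
  = 5.8144

Rounded to 2 decimal places:

5.81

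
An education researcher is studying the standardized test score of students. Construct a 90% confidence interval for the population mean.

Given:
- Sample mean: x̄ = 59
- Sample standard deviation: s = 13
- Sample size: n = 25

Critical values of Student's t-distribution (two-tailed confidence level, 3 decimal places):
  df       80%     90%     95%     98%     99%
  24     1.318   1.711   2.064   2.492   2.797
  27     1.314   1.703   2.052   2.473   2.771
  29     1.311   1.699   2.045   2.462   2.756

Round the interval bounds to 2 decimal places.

The population standard deviation σ is unknown (only the sample standard deviation s is given), so use a t-interval with df = n - 1 = 25 - 1 = 24.

For 90% confidence with df = 24, t* = 1.711 (from t-table)

Standard error: SE = s/√n = 13/√25 = 2.600000

Margin of error: E = t* × SE = 1.711 × 2.600000 = 4.4486

T-interval: x̄ ± E = 59 ± 4.4486 = (54.5514, 63.4486)

Rounded to 2 decimal places:

(54.55, 63.45)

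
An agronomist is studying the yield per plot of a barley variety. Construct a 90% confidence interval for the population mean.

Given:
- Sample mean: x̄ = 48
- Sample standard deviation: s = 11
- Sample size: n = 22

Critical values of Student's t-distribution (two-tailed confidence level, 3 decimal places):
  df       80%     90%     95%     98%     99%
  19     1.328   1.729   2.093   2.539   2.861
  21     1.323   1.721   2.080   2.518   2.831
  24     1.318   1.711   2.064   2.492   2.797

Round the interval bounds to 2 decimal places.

The population standard deviation σ is unknown (only the sample standard deviation s is given), so use a t-interval with df = n - 1 = 22 - 1 = 21.

For 90% confidence with df = 21, t* = 1.721 (from t-table)

Standard error: SE = s/√n = 11/√22 = 2.345208

Margin of error: E = t* × SE = 1.721 × 2.345208 = 4.0361

T-interval: x̄ ± E = 48 ± 4.0361 = (43.9639, 52.0361)

Rounded to 2 decimal places:

(43.96, 52.04)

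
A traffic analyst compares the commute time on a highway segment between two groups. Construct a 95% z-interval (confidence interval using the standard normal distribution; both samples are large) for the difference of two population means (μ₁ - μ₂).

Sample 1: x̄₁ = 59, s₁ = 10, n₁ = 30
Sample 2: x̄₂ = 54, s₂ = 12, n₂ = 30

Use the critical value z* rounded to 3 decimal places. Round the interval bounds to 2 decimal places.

Both samples are large (n₁ = 30 ≥ 30, n₂ = 30 ≥ 30), so a z-interval for the difference of means applies.

Point estimate: x̄₁ - x̄₂ = 59 - 54 = 5

Standard error: SE = √(s₁²/n₁ + s₂²/n₂)
= √(10²/30 + 12²/30)
= √(3.333333 + 4.800000)
= 2.851900

For 95% confidence, z* = 1.96 (from standard normal table)
Margin of error: E = z* × SE = 1.96 × 2.851900 = 5.5897

Z-interval: (x̄₁ - x̄₂) ± E = 5 ± 5.5897 = (-0.5897, 10.5897)

Rounded to 2 decimal places:

(-0.59, 10.59)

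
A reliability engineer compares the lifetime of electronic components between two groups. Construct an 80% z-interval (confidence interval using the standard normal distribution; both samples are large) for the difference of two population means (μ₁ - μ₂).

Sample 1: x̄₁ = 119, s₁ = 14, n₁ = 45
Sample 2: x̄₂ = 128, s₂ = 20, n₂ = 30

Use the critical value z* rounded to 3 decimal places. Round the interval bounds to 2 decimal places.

Both samples are large (n₁ = 45 ≥ 30, n₂ = 30 ≥ 30), so a z-interval for the difference of means applies.

Point estimate: x̄₁ - x̄₂ = 119 - 128 = -9

Standard error: SE = √(s₁²/n₁ + s₂²/n₂)
= √(14²/45 + 20²/30)
= √(4.355556 + 13.333333)
= 4.205816

For 80% confidence, z* = 1.282 (from standard normal table)
Margin of error: E = z* × SE = 1.282 × 4.205816 = 5.3919

Z-interval: (x̄₁ - x̄₂) ± E = -9 ± 5.3919 = (-14.3919, -3.6081)

Rounded to 2 decimal places:

(-14.39, -3.61)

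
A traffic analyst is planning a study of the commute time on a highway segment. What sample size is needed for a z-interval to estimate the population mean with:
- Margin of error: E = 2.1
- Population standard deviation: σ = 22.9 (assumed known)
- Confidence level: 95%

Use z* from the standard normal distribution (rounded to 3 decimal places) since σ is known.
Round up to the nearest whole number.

Using z* since population σ is known (z-interval formula).

For 95% confidence, z* = 1.96 (from standard normal table)

Sample size formula for z-interval: n = (z*σ/E)²

n = (1.96 × 22.9 / 2.1)²
  = (21.373333)²
  = 456.8194

Round up to the nearest whole number: n = 457

457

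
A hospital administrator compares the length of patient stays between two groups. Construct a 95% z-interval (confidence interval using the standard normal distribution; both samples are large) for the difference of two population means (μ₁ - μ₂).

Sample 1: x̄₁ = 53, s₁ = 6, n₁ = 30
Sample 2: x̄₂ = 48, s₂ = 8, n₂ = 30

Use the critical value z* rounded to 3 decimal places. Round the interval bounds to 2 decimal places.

Both samples are large (n₁ = 30 ≥ 30, n₂ = 30 ≥ 30), so a z-interval for the difference of means applies.

Point estimate: x̄₁ - x̄₂ = 53 - 48 = 5

Standard error: SE = √(s₁²/n₁ + s₂²/n₂)
= √(6²/30 + 8²/30)
= √(1.200000 + 2.133333)
= 1.825742

For 95% confidence, z* = 1.96 (from standard normal table)
Margin of error: E = z* × SE = 1.96 × 1.825742 = 3.5785

Z-interval: (x̄₁ - x̄₂) ± E = 5 ± 3.5785 = (1.4215, 8.5785)

Rounded to 2 decimal places:

(1.42, 8.58)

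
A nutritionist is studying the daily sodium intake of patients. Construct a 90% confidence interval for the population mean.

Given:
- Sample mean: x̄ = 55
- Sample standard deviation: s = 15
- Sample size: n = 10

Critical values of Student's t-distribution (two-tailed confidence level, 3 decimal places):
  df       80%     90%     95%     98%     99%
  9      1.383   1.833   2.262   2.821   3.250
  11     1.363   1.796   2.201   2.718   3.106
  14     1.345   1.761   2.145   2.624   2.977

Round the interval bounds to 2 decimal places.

The population standard deviation σ is unknown (only the sample standard deviation s is given), so use a t-interval with df = n - 1 = 10 - 1 = 9.

For 90% confidence with df = 9, t* = 1.833 (from t-table)

Standard error: SE = s/√n = 15/√10 = 4.743416

Margin of error: E = t* × SE = 1.833 × 4.743416 = 8.6947

T-interval: x̄ ± E = 55 ± 8.6947 = (46.3053, 63.6947)

Rounded to 2 decimal places:

(46.31, 63.69)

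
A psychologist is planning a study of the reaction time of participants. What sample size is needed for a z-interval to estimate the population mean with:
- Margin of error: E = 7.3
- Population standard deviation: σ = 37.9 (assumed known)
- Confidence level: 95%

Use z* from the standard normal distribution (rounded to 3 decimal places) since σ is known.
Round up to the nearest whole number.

Using z* since population σ is known (z-interval formula).

For 95% confidence, z* = 1.96 (from standard normal table)

Sample size formula for z-interval: n = (z*σ/E)²

n = (1.96 × 37.9 / 7.3)²
  = (10.175890)²
  = 103.5487

Round up to the nearest whole number: n = 104

104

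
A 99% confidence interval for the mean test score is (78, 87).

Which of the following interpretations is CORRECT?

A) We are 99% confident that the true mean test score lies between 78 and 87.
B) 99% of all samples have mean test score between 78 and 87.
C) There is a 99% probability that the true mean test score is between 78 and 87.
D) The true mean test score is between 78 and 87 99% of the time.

A confidence interval represents our confidence in the procedure, not a probability statement about the parameter.

Key concept: If we repeated this sampling process many times and computed a 99% CI each time, about 99% of those intervals would contain the true population parameter.

For this specific interval (78, 87):
- Midpoint (point estimate): 82.5
- Margin of error: 4.5

The correct interpretation is the one stating confidence that the true parameter lies in the interval — option A.

A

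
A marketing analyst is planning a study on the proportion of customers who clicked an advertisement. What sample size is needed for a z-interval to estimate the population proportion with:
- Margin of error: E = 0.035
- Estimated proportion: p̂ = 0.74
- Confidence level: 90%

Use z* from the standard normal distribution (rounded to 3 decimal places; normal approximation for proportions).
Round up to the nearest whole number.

Using z* for proportion z-interval (normal approximation).

For 90% confidence, z* = 1.645 (from standard normal table)

Sample size formula for proportion z-interval: n = z*²p̂(1-p̂)/E²

n = 1.645² × 0.74 × 0.26 / 0.035²
  = 2.706025 × 0.1924 / 0.001225
  = 425.0116

Round up to the nearest whole number: n = 426

426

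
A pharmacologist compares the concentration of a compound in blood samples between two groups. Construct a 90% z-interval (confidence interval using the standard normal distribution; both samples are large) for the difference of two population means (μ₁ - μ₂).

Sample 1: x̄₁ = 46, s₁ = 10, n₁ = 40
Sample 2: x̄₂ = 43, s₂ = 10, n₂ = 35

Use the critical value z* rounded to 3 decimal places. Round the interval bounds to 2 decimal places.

Both samples are large (n₁ = 40 ≥ 30, n₂ = 35 ≥ 30), so a z-interval for the difference of means applies.

Point estimate: x̄₁ - x̄₂ = 46 - 43 = 3

Standard error: SE = √(s₁²/n₁ + s₂²/n₂)
= √(10²/40 + 10²/35)
= √(2.500000 + 2.857143)
= 2.314550

For 90% confidence, z* = 1.645 (from standard normal table)
Margin of error: E = z* × SE = 1.645 × 2.314550 = 3.8074

Z-interval: (x̄₁ - x̄₂) ± E = 3 ± 3.8074 = (-0.8074, 6.8074)

Rounded to 2 decimal places:

(-0.81, 6.81)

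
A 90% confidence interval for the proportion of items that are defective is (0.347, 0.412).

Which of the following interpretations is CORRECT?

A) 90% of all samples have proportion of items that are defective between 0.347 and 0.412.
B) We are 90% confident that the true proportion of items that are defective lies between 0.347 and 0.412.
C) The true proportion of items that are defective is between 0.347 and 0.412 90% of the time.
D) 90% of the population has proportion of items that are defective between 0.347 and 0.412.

A confidence interval represents our confidence in the procedure, not a probability statement about the parameter.

Key concept: If we repeated this sampling process many times and computed a 90% CI each time, about 90% of those intervals would contain the true population parameter.

For this specific interval (0.347, 0.412):
- Midpoint (point estimate): 0.3795
- Margin of error: 0.0325

The correct interpretation is the one stating confidence that the true parameter lies in the interval — option B.

B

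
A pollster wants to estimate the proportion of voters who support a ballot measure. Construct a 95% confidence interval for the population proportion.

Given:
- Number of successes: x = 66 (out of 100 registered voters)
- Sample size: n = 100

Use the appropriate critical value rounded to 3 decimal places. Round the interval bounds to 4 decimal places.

Sample proportion: p̂ = 66/100 = 0.660000

Check conditions for normal approximation:
  np̂ = 66 ≥ 10 ✓
  n(1-p̂) = 34 ≥ 10 ✓

The sample is large enough, so use a z-interval (normal approximation) for the proportion.

For 95% confidence, z* = 1.96 (from standard normal table)

Standard error: SE = √(p̂(1-p̂)/n) = √(0.660000×0.340000/100) = 0.04737088

Margin of error: E = z* × SE = 1.96 × 0.04737088 = 0.092847

Z-interval: p̂ ± E = 0.660000 ± 0.092847 = (0.567153, 0.752847)

Rounded to 4 decimal places:

(0.5672, 0.7528)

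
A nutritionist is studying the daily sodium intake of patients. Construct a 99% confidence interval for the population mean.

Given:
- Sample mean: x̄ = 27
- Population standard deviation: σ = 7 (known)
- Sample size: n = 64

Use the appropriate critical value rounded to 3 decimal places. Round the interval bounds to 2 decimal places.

The population standard deviation σ is known, so use a z-interval (standard normal critical value).

For 99% confidence, z* = 2.576 (from standard normal table)

Standard error: SE = σ/√n = 7/√64 = 0.875000

Margin of error: E = z* × SE = 2.576 × 0.875000 = 2.2540

Z-interval: x̄ ± E = 27 ± 2.2540 = (24.7460, 29.2540)

Rounded to 2 decimal places:

(24.75, 29.25)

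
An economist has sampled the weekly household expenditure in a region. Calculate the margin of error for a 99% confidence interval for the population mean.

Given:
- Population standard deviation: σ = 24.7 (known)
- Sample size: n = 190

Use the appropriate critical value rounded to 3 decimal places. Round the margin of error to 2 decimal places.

The population standard deviation σ is known, so use the z-interval margin of error formula.

For 99% confidence, z* = 2.576 (from standard normal table)

Margin of error formula for z-interval: E = z* × σ/√n

E = 2.576 × 24.7/√190
  = 2.576 × 1.791926
  = 4.6160

Rounded to 2 decimal places:

4.62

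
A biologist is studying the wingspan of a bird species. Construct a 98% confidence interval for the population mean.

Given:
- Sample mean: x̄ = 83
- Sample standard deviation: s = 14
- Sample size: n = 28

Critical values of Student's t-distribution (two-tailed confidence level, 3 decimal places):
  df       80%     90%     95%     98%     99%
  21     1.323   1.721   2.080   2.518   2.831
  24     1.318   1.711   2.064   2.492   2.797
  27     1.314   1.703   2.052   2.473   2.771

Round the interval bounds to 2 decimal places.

The population standard deviation σ is unknown (only the sample standard deviation s is given), so use a t-interval with df = n - 1 = 28 - 1 = 27.

For 98% confidence with df = 27, t* = 2.473 (from t-table)

Standard error: SE = s/√n = 14/√28 = 2.645751

Margin of error: E = t* × SE = 2.473 × 2.645751 = 6.5429

T-interval: x̄ ± E = 83 ± 6.5429 = (76.4571, 89.5429)

Rounded to 2 decimal places:

(76.46, 89.54)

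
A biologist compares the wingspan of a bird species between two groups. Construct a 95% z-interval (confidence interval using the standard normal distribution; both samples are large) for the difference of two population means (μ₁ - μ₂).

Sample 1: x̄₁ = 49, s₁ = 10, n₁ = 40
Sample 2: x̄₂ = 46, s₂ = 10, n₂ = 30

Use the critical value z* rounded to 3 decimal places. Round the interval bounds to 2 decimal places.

Both samples are large (n₁ = 40 ≥ 30, n₂ = 30 ≥ 30), so a z-interval for the difference of means applies.

Point estimate: x̄₁ - x̄₂ = 49 - 46 = 3

Standard error: SE = √(s₁²/n₁ + s₂²/n₂)
= √(10²/40 + 10²/30)
= √(2.500000 + 3.333333)
= 2.415229

For 95% confidence, z* = 1.96 (from standard normal table)
Margin of error: E = z* × SE = 1.96 × 2.415229 = 4.7338

Z-interval: (x̄₁ - x̄₂) ± E = 3 ± 4.7338 = (-1.7338, 7.7338)

Rounded to 2 decimal places:

(-1.73, 7.73)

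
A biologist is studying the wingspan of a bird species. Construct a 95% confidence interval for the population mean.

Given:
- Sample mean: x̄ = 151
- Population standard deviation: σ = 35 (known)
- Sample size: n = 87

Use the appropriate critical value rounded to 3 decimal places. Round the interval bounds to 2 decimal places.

The population standard deviation σ is known, so use a z-interval (standard normal critical value).

For 95% confidence, z* = 1.96 (from standard normal table)

Standard error: SE = σ/√n = 35/√87 = 3.752394

Margin of error: E = z* × SE = 1.96 × 3.752394 = 7.3547

Z-interval: x̄ ± E = 151 ± 7.3547 = (143.6453, 158.3547)

Rounded to 2 decimal places:

(143.65, 158.35)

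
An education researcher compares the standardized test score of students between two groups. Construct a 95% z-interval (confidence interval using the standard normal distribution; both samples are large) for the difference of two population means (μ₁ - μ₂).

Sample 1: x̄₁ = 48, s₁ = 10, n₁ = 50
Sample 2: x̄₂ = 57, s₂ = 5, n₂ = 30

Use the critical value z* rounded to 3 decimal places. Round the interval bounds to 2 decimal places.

Both samples are large (n₁ = 50 ≥ 30, n₂ = 30 ≥ 30), so a z-interval for the difference of means applies.

Point estimate: x̄₁ - x̄₂ = 48 - 57 = -9

Standard error: SE = √(s₁²/n₁ + s₂²/n₂)
= √(10²/50 + 5²/30)
= √(2.000000 + 0.833333)
= 1.683251

For 95% confidence, z* = 1.96 (from standard normal table)
Margin of error: E = z* × SE = 1.96 × 1.683251 = 3.2992

Z-interval: (x̄₁ - x̄₂) ± E = -9 ± 3.2992 = (-12.2992, -5.7008)

Rounded to 2 decimal places:

(-12.30, -5.70)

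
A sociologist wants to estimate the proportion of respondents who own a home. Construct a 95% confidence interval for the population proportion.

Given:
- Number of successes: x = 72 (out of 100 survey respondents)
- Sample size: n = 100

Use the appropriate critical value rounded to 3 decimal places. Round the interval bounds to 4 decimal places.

Sample proportion: p̂ = 72/100 = 0.720000

Check conditions for normal approximation:
  np̂ = 72 ≥ 10 ✓
  n(1-p̂) = 28 ≥ 10 ✓

The sample is large enough, so use a z-interval (normal approximation) for the proportion.

For 95% confidence, z* = 1.96 (from standard normal table)

Standard error: SE = √(p̂(1-p̂)/n) = √(0.720000×0.280000/100) = 0.04489989

Margin of error: E = z* × SE = 1.96 × 0.04489989 = 0.088004

Z-interval: p̂ ± E = 0.720000 ± 0.088004 = (0.631996, 0.808004)

Rounded to 4 decimal places:

(0.6320, 0.8080)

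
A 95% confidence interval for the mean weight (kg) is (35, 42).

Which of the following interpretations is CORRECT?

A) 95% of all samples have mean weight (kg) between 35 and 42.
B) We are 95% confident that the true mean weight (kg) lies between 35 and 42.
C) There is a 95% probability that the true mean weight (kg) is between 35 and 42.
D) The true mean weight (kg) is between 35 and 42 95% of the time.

A confidence interval represents our confidence in the procedure, not a probability statement about the parameter.

Key concept: If we repeated this sampling process many times and computed a 95% CI each time, about 95% of those intervals would contain the true population parameter.

For this specific interval (35, 42):
- Midpoint (point estimate): 38.5
- Margin of error: 3.5

The correct interpretation is the one stating confidence that the true parameter lies in the interval — option B.

B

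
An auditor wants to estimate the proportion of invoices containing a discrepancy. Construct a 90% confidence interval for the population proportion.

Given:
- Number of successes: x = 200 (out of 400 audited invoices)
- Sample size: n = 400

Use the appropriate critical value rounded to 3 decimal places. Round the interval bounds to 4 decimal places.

Sample proportion: p̂ = 200/400 = 0.500000

Check conditions for normal approximation:
  np̂ = 200 ≥ 10 ✓
  n(1-p̂) = 200 ≥ 10 ✓

The sample is large enough, so use a z-interval (normal approximation) for the proportion.

For 90% confidence, z* = 1.645 (from standard normal table)

Standard error: SE = √(p̂(1-p̂)/n) = √(0.500000×0.500000/400) = 0.02500000

Margin of error: E = z* × SE = 1.645 × 0.02500000 = 0.041125

Z-interval: p̂ ± E = 0.500000 ± 0.041125 = (0.458875, 0.541125)

Rounded to 4 decimal places:

(0.4589, 0.5411)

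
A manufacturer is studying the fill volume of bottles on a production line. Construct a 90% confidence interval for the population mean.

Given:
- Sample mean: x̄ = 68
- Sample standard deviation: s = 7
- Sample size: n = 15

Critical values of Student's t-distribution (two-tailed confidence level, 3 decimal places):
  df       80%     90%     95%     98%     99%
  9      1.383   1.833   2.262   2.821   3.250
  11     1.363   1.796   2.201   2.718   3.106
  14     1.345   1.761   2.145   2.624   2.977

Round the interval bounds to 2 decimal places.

The population standard deviation σ is unknown (only the sample standard deviation s is given), so use a t-interval with df = n - 1 = 15 - 1 = 14.

For 90% confidence with df = 14, t* = 1.761 (from t-table)

Standard error: SE = s/√n = 7/√15 = 1.807392

Margin of error: E = t* × SE = 1.761 × 1.807392 = 3.1828

T-interval: x̄ ± E = 68 ± 3.1828 = (64.8172, 71.1828)

Rounded to 2 decimal places:

(64.82, 71.18)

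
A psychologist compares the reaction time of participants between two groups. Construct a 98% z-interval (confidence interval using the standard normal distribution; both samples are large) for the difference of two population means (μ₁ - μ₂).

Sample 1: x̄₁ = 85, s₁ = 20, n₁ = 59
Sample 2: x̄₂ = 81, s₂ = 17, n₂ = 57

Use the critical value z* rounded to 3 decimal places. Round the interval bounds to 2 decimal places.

Both samples are large (n₁ = 59 ≥ 30, n₂ = 57 ≥ 30), so a z-interval for the difference of means applies.

Point estimate: x̄₁ - x̄₂ = 85 - 81 = 4

Standard error: SE = √(s₁²/n₁ + s₂²/n₂)
= √(20²/59 + 17²/57)
= √(6.779661 + 5.070175)
= 3.442359

For 98% confidence, z* = 2.326 (from standard normal table)
Margin of error: E = z* × SE = 2.326 × 3.442359 = 8.0069

Z-interval: (x̄₁ - x̄₂) ± E = 4 ± 8.0069 = (-4.0069, 12.0069)

Rounded to 2 decimal places:

(-4.01, 12.01)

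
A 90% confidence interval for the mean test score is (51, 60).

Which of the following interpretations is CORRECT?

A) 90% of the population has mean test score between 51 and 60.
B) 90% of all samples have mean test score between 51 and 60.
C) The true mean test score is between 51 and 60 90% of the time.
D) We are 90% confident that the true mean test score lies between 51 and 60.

A confidence interval represents our confidence in the procedure, not a probability statement about the parameter.

Key concept: If we repeated this sampling process many times and computed a 90% CI each time, about 90% of those intervals would contain the true population parameter.

For this specific interval (51, 60):
- Midpoint (point estimate): 55.5
- Margin of error: 4.5

The correct interpretation is the one stating confidence that the true parameter lies in the interval — option D.

D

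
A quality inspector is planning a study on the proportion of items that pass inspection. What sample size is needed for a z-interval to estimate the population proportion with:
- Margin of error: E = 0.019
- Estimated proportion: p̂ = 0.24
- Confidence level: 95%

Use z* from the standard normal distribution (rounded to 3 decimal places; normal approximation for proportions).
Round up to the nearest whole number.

Using z* for proportion z-interval (normal approximation).

For 95% confidence, z* = 1.96 (from standard normal table)

Sample size formula for proportion z-interval: n = z*²p̂(1-p̂)/E²

n = 1.96² × 0.24 × 0.76 / 0.019²
  = 3.8416 × 0.1824 / 0.000361
  = 1941.0189

Round up to the nearest whole number: n = 1942

1942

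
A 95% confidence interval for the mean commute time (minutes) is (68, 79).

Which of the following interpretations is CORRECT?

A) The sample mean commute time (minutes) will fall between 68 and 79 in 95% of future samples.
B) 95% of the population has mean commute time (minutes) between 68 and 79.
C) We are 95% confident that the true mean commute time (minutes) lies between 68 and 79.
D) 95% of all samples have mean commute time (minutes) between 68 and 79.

A confidence interval represents our confidence in the procedure, not a probability statement about the parameter.

Key concept: If we repeated this sampling process many times and computed a 95% CI each time, about 95% of those intervals would contain the true population parameter.

For this specific interval (68, 79):
- Midpoint (point estimate): 73.5
- Margin of error: 5.5

The correct interpretation is the one stating confidence that the true parameter lies in the interval — option C.

C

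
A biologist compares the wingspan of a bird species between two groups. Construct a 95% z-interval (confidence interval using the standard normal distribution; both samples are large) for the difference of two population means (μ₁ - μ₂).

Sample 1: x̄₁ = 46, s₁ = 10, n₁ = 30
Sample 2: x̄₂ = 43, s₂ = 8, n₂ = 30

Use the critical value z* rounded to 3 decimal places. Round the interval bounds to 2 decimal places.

Both samples are large (n₁ = 30 ≥ 30, n₂ = 30 ≥ 30), so a z-interval for the difference of means applies.

Point estimate: x̄₁ - x̄₂ = 46 - 43 = 3

Standard error: SE = √(s₁²/n₁ + s₂²/n₂)
= √(10²/30 + 8²/30)
= √(3.333333 + 2.133333)
= 2.338090

For 95% confidence, z* = 1.96 (from standard normal table)
Margin of error: E = z* × SE = 1.96 × 2.338090 = 4.5827

Z-interval: (x̄₁ - x̄₂) ± E = 3 ± 4.5827 = (-1.5827, 7.5827)

Rounded to 2 decimal places:

(-1.58, 7.58)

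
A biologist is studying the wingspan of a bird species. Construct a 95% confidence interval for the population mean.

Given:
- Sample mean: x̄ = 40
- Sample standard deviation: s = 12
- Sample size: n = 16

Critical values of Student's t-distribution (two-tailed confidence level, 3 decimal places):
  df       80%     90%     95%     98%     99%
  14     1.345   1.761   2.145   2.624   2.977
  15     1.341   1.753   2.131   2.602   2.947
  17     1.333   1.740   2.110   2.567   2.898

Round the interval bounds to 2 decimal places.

The population standard deviation σ is unknown (only the sample standard deviation s is given), so use a t-interval with df = n - 1 = 16 - 1 = 15.

For 95% confidence with df = 15, t* = 2.131 (from t-table)

Standard error: SE = s/√n = 12/√16 = 3.000000

Margin of error: E = t* × SE = 2.131 × 3.000000 = 6.3930

T-interval: x̄ ± E = 40 ± 6.3930 = (33.6070, 46.3930)

Rounded to 2 decimal places:

(33.61, 46.39)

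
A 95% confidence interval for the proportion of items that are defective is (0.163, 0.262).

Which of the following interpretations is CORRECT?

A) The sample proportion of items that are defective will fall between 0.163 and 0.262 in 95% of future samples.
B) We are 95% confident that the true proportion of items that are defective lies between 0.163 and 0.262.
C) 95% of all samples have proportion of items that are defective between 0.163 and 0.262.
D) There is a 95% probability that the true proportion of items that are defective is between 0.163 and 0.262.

A confidence interval represents our confidence in the procedure, not a probability statement about the parameter.

Key concept: If we repeated this sampling process many times and computed a 95% CI each time, about 95% of those intervals would contain the true population parameter.

For this specific interval (0.163, 0.262):
- Midpoint (point estimate): 0.2125
- Margin of error: 0.0495

The correct interpretation is the one stating confidence that the true parameter lies in the interval — option B.

B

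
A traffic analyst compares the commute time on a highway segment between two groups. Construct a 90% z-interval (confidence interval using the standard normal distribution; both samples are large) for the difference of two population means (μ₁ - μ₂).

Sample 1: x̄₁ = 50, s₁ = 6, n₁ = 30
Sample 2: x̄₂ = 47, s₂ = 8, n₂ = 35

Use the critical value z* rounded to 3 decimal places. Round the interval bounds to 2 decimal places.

Both samples are large (n₁ = 30 ≥ 30, n₂ = 35 ≥ 30), so a z-interval for the difference of means applies.

Point estimate: x̄₁ - x̄₂ = 50 - 47 = 3

Standard error: SE = √(s₁²/n₁ + s₂²/n₂)
= √(6²/30 + 8²/35)
= √(1.200000 + 1.828571)
= 1.740279

For 90% confidence, z* = 1.645 (from standard normal table)
Margin of error: E = z* × SE = 1.645 × 1.740279 = 2.8628

Z-interval: (x̄₁ - x̄₂) ± E = 3 ± 2.8628 = (0.1372, 5.8628)

Rounded to 2 decimal places:

(0.14, 5.86)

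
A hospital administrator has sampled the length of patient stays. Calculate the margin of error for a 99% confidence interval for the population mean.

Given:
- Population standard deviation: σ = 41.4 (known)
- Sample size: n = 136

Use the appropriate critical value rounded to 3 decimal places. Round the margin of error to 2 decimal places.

The population standard deviation σ is known, so use the z-interval margin of error formula.

For 99% confidence, z* = 2.576 (from standard normal table)

Margin of error formula for z-interval: E = z* × σ/√n

E = 2.576 × 41.4/√136
  = 2.576 × 3.550021
  = 9.1449

Rounded to 2 decimal places:

9.14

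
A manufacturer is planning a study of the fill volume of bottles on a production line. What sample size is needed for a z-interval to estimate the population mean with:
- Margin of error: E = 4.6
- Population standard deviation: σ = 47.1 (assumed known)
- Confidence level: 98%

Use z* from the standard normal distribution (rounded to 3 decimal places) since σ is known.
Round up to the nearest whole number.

Using z* since population σ is known (z-interval formula).

For 98% confidence, z* = 2.326 (from standard normal table)

Sample size formula for z-interval: n = (z*σ/E)²

n = (2.326 × 47.1 / 4.6)²
  = (23.816217)²
  = 567.2122

Round up to the nearest whole number: n = 568

568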